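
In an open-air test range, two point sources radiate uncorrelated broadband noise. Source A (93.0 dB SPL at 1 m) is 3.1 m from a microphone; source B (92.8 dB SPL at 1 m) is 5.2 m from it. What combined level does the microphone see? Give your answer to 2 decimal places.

At the listener: L_A = 93.0 − 20·log₁₀(3.1) = 83.173 dB; L_B = 92.8 − 20·log₁₀(5.2) = 78.480 dB.
Combined: 10·log₁₀(10^(83.173/10)+10^(78.480/10)) = 84.44 dB SPL.

84.44 dB SPL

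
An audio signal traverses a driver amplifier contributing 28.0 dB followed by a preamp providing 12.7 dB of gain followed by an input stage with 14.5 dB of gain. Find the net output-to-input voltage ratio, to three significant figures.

Net gain = 28.0 + 12.7 + 14.5 = 55.2 dB.
Voltage ratio = 10^(55.2/20) = 575.

575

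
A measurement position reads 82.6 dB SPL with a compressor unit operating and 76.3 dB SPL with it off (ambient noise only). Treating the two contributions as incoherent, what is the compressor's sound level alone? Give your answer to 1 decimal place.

81.4 dB SPL

Background correction is a power subtraction:
L_src = 10·log₁₀(10^(82.6/10) − 10^(76.3/10)) = 10·log₁₀(139300000) = 81.4 dB SPL.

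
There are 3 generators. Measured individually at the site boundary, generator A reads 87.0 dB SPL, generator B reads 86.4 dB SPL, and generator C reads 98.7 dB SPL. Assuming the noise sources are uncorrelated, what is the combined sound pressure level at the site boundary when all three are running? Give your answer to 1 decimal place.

99.2 dB SPL

Incoherent sources sum as intensities:
L_total = 10·log₁₀(10^(87.0/10) + 10^(86.4/10) + 10^(98.7/10)) = 10·log₁₀(8351000000) = 99.2 dB SPL.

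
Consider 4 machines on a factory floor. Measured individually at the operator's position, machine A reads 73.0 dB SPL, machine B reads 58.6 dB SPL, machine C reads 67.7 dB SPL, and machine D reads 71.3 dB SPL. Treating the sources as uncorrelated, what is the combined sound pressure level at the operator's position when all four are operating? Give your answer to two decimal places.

76.03 dB SPL

Incoherent sources sum as intensities:
L_total = 10·log₁₀(10^(73.0/10) + 10^(58.6/10) + 10^(67.7/10) + 10^(71.3/10)) = 10·log₁₀(40060000) = 76.03 dB SPL.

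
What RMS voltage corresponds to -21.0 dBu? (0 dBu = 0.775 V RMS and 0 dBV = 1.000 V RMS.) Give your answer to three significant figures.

V = 0.775 V × 10^(-21.0/20).
= 0.775 × 0.08913 = 0.0691 V.

0.0691 V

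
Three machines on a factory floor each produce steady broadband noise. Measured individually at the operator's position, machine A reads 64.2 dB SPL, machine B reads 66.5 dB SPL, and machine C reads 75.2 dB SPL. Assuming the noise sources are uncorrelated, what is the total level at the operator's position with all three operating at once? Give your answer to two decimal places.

Incoherent sources sum as intensities:
L_total = 10·log₁₀(10^(64.2/10) + 10^(66.5/10) + 10^(75.2/10)) = 10·log₁₀(40210000) = 76.04 dB SPL.

76.04 dB SPL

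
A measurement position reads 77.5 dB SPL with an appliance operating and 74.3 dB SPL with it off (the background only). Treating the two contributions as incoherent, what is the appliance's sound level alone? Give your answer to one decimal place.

Background correction is a power subtraction:
L_src = 10·log₁₀(10^(77.5/10) − 10^(74.3/10)) = 10·log₁₀(29320000) = 74.7 dB SPL.

74.7 dB SPL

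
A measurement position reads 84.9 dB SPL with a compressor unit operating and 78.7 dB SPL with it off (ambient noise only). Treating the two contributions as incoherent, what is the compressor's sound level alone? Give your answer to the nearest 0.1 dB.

83.7 dB SPL

Subtract intensities: L_src = 10·log₁₀(10^(L_total/10) − 10^(L_bg/10)).
L_src = 10·log₁₀(10^(84.9/10) − 10^(78.7/10)) = 10·log₁₀(234900000) = 83.7 dB SPL.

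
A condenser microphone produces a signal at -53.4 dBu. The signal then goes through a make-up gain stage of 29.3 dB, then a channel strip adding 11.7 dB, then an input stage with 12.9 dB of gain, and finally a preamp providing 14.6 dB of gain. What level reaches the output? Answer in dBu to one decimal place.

In dB, series stages simply add:
-53.4 + 29.3 + 11.7 + 12.9 + 14.6 = +15.1 dBu.

+15.1 dBu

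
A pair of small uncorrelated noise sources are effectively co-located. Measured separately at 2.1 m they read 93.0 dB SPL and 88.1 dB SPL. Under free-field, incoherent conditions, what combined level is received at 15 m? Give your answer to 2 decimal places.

Combined at 2.1 m: 10·log₁₀(10^(93.0/10)+10^(88.1/10)) = 94.218 dB SPL.
Then apply −20·log₁₀(15/2.1) = -17.077 dB → 77.14 dB SPL.

77.14 dB SPL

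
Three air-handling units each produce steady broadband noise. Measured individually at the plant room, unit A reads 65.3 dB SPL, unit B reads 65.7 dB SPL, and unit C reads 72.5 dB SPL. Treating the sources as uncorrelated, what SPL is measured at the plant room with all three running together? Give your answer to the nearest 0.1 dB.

Uncorrelated sources add in intensity (power), not in dB.
L_total = 10·log₁₀(10^(65.3/10) + 10^(65.7/10) + 10^(72.5/10)) = 10·log₁₀(24890000) = 74.0 dB SPL.

74.0 dB SPL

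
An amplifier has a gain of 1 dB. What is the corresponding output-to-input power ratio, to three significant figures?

Power ratio = 10^(dB/10).
10^(1/10) = 10^(0.1000) = 1.26.

1.26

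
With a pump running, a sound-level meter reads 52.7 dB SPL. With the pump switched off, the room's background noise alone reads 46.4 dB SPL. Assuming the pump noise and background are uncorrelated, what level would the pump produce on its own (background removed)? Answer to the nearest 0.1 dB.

Remove the background by subtracting linear intensities:
L_src = 10·log₁₀(10^(52.7/10) − 10^(46.4/10)) = 10·log₁₀(142600) = 51.5 dB SPL.

51.5 dB SPL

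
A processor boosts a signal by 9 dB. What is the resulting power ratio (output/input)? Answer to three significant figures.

7.94

Power ratio = 10^(dB/10).
10^(9/10) = 10^(0.9000) = 7.94.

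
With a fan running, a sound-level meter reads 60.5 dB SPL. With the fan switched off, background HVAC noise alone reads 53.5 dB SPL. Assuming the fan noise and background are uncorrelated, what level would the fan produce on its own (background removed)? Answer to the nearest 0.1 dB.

59.5 dB SPL

Remove the background by subtracting linear intensities:
L_src = 10·log₁₀(10^(60.5/10) − 10^(53.5/10)) = 10·log₁₀(898100) = 59.5 dB SPL.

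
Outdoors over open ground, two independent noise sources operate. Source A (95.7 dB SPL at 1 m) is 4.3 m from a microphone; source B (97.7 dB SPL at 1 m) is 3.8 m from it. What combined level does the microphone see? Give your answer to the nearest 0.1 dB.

At the listener: L_A = 95.7 − 20·log₁₀(4.3) = 83.03 dB; L_B = 97.7 − 20·log₁₀(3.8) = 86.10 dB.
Combined: 10·log₁₀(10^(83.03/10)+10^(86.10/10)) = 87.8 dB SPL.

87.8 dB SPL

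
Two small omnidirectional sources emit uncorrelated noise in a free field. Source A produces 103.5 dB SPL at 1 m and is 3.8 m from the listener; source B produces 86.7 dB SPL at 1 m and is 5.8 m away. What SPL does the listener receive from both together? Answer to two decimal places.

91.94 dB SPL

At the listener: L_A = 103.5 − 20·log₁₀(3.8) = 91.904 dB; L_B = 86.7 − 20·log₁₀(5.8) = 71.431 dB.
Combined: 10·log₁₀(10^(91.904/10)+10^(71.431/10)) = 91.94 dB SPL.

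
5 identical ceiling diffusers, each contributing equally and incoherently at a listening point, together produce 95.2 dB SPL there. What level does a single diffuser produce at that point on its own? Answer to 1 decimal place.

5 equal incoherent sources add 10·log₁₀(5) = 6.99 dB over one source.
L_one = 95.2 − 6.99 = 88.2 dB SPL.

88.2 dB SPL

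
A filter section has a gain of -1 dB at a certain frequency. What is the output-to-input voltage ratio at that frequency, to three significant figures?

Voltage ratio = 10^(dB/20).
10^(-1/20) = 10^(-0.05000) = 0.891.

0.891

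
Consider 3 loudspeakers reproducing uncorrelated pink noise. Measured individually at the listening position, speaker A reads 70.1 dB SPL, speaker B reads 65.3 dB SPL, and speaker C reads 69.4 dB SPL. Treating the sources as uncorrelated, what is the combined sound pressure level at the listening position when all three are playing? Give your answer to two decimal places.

Incoherent sources sum as intensities:
L_total = 10·log₁₀(10^(70.1/10) + 10^(65.3/10) + 10^(69.4/10)) = 10·log₁₀(22330000) = 73.49 dB SPL.

73.49 dB SPL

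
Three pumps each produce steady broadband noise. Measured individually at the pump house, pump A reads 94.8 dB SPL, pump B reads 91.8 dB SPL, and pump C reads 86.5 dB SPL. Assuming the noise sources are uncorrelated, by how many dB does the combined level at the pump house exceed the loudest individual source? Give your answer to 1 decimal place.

2.2 dB

Add the sources as powers (linear), then convert back to dB:
L_total = 10·log₁₀(10^(94.8/10) + 10^(91.8/10) + 10^(86.5/10)) = 96.97 dB SPL.
Excess over the loudest (94.8 dB): 96.97 − 94.8 = 2.2 dB.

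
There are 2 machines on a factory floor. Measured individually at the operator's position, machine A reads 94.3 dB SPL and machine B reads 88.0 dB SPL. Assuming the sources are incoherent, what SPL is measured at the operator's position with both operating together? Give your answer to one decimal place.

Uncorrelated sources add in intensity (power), not in dB.
L_total = 10·log₁₀(10^(94.3/10) + 10^(88.0/10)) = 10·log₁₀(3322000000) = 95.2 dB SPL.

95.2 dB SPL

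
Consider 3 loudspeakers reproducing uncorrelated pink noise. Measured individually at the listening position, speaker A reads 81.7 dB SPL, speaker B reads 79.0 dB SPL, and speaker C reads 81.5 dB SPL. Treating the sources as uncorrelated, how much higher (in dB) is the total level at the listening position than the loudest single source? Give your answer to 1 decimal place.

4.0 dB

Uncorrelated sources add in intensity (power), not in dB.
L_total = 10·log₁₀(10^(81.7/10) + 10^(79.0/10) + 10^(81.5/10)) = 85.67 dB SPL.
Excess over the loudest (81.7 dB): 85.67 − 81.7 = 4.0 dB.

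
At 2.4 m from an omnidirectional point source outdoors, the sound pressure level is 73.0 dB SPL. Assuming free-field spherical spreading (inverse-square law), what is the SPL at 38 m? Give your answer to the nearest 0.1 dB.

For a point source in a free field, ΔL = −20·log₁₀(d₂/d₁).
ΔL = −20·log₁₀(38/2.4) = -23.99 dB, so L₂ = 73.0 + (-23.99) = 49.0 dB SPL.

49.0 dB SPL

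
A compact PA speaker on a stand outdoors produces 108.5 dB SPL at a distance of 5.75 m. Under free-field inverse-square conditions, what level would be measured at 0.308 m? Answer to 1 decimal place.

133.9 dB SPL

Inverse-square spreading gives ΔL = −20·log₁₀(d₂/d₁).
ΔL = −20·log₁₀(0.308/5.75) = 25.42 dB, so L₂ = 108.5 + (25.42) = 133.9 dB SPL.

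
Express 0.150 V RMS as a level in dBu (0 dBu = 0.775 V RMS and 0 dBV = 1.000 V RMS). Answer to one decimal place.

dBu = 20·log₁₀(V / 0.775 V).
20·log₁₀(0.150/0.775) = -14.3 dBu.

-14.3 dBu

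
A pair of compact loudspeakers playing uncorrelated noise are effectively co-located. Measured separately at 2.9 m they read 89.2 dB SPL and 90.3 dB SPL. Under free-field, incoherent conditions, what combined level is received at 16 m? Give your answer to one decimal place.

78.0 dB SPL

Combined at 2.9 m: 10·log₁₀(10^(89.2/10)+10^(90.3/10)) = 92.80 dB SPL.
Then apply −20·log₁₀(16/2.9) = -14.83 dB → 78.0 dB SPL.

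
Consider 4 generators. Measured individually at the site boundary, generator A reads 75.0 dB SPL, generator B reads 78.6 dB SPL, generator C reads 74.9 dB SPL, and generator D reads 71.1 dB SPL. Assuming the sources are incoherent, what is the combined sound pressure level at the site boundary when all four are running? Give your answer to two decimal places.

81.70 dB SPL

Uncorrelated sources add in intensity (power), not in dB.
L_total = 10·log₁₀(10^(75.0/10) + 10^(78.6/10) + 10^(74.9/10) + 10^(71.1/10)) = 10·log₁₀(147900000) = 81.70 dB SPL.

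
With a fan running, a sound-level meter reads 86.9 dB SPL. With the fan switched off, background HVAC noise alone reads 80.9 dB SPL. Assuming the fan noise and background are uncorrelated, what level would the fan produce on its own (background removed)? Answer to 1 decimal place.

85.6 dB SPL

Subtract intensities: L_src = 10·log₁₀(10^(L_total/10) − 10^(L_bg/10)).
L_src = 10·log₁₀(10^(86.9/10) − 10^(80.9/10)) = 10·log₁₀(366800000) = 85.6 dB SPL.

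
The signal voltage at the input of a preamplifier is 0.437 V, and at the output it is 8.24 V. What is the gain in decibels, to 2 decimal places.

25.51 dB

Voltage ratio → dB uses the 20·log₁₀ form:
20·log₁₀(8.24/0.437) = 20·log₁₀(18.86) = 25.51 dB.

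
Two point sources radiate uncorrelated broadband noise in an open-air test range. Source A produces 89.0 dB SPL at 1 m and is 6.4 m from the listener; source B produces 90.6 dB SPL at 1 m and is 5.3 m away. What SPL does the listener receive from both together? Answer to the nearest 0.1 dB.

77.8 dB SPL

At the listener: L_A = 89.0 − 20·log₁₀(6.4) = 72.88 dB; L_B = 90.6 − 20·log₁₀(5.3) = 76.11 dB.
Combined: 10·log₁₀(10^(72.88/10)+10^(76.11/10)) = 77.8 dB SPL.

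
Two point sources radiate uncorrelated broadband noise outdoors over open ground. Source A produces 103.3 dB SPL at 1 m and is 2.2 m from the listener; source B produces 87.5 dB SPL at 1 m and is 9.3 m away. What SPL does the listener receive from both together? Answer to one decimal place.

96.5 dB SPL

At the listener: L_A = 103.3 − 20·log₁₀(2.2) = 96.45 dB; L_B = 87.5 − 20·log₁₀(9.3) = 68.13 dB.
Combined: 10·log₁₀(10^(96.45/10)+10^(68.13/10)) = 96.5 dB SPL.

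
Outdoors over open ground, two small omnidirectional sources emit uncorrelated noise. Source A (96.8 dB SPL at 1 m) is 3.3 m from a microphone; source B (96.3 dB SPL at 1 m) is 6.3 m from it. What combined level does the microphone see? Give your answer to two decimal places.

At the listener: L_A = 96.8 − 20·log₁₀(3.3) = 86.430 dB; L_B = 96.3 − 20·log₁₀(6.3) = 80.313 dB.
Combined: 10·log₁₀(10^(86.430/10)+10^(80.313/10)) = 87.38 dB SPL.

87.38 dB SPL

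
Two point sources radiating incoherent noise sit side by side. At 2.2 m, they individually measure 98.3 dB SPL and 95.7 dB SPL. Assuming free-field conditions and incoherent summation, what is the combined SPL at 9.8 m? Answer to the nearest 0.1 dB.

87.2 dB SPL

Combined at 2.2 m: 10·log₁₀(10^(98.3/10)+10^(95.7/10)) = 100.20 dB SPL.
Then apply −20·log₁₀(9.8/2.2) = -12.98 dB → 87.2 dB SPL.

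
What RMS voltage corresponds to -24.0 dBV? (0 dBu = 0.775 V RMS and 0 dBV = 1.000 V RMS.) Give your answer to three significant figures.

V = 1.000 V × 10^(-24.0/20).
= 1.000 × 0.06310 = 0.0631 V.

0.0631 V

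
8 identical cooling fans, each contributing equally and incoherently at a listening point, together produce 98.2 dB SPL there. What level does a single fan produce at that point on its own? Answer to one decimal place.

8 equal incoherent sources add 10·log₁₀(8) = 9.03 dB over one source.
L_one = 98.2 − 9.03 = 89.2 dB SPL.

89.2 dB SPL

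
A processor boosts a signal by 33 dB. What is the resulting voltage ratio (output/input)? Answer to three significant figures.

44.7

Voltage ratio = 10^(dB/20).
10^(33/20) = 10^(1.650) = 44.7.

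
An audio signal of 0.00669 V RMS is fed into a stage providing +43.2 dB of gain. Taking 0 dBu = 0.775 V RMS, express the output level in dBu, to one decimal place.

Input level: 20·log₁₀(0.00669/0.775) = -41.28 dBu.
Output: -41.28 + 43.2 = +1.9 dBu.

+1.9 dBu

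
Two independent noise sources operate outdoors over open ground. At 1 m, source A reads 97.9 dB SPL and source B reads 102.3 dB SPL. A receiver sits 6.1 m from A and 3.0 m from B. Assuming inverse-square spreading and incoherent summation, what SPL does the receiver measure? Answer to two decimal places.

At the listener: L_A = 97.9 − 20·log₁₀(6.1) = 82.193 dB; L_B = 102.3 − 20·log₁₀(3.0) = 92.758 dB.
Combined: 10·log₁₀(10^(82.193/10)+10^(92.758/10)) = 93.12 dB SPL.

93.12 dB SPL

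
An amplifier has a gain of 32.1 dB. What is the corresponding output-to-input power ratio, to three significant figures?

Power ratio = 10^(dB/10).
10^(32.1/10) = 10^(3.210) = 1620.

1620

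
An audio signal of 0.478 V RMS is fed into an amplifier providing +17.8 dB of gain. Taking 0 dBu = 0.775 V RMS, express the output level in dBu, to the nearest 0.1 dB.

Input level: 20·log₁₀(0.478/0.775) = -4.20 dBu.
Output: -4.20 + 17.8 = +13.6 dBu.

+13.6 dBu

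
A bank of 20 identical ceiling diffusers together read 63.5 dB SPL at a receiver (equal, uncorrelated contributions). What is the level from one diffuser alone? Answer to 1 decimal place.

50.5 dB SPL

20 equal incoherent sources add 10·log₁₀(20) = 13.01 dB over one source.
L_one = 63.5 − 13.01 = 50.5 dB SPL.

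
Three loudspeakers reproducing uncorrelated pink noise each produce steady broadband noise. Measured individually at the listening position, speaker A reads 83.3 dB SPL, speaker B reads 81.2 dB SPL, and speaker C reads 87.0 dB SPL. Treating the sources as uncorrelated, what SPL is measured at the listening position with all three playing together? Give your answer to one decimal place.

Add the sources as powers (linear), then convert back to dB:
L_total = 10·log₁₀(10^(83.3/10) + 10^(81.2/10) + 10^(87.0/10)) = 10·log₁₀(846800000) = 89.3 dB SPL.

89.3 dB SPL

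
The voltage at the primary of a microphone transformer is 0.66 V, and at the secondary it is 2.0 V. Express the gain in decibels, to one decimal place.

9.6 dB

Voltage ratio → dB uses the 20·log₁₀ form:
20·log₁₀(2.0/0.66) = 20·log₁₀(3.030) = 9.6 dB.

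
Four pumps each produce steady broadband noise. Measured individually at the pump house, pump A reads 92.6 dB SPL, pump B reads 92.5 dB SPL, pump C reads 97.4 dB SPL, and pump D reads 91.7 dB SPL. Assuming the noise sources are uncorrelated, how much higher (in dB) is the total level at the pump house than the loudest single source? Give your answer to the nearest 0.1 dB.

Uncorrelated sources add in intensity (power), not in dB.
L_total = 10·log₁₀(10^(92.6/10) + 10^(92.5/10) + 10^(97.4/10) + 10^(91.7/10)) = 100.24 dB SPL.
Excess over the loudest (97.4 dB): 100.24 − 97.4 = 2.8 dB.

2.8 dB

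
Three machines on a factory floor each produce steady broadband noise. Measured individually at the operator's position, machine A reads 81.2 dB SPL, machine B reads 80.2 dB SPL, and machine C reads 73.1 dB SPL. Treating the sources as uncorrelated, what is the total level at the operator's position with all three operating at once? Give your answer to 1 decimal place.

Add the sources as powers (linear), then convert back to dB:
L_total = 10·log₁₀(10^(81.2/10) + 10^(80.2/10) + 10^(73.1/10)) = 10·log₁₀(257000000) = 84.1 dB SPL.

84.1 dB SPL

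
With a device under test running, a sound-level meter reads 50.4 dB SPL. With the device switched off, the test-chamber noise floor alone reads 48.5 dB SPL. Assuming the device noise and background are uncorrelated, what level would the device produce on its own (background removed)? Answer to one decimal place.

Background correction is a power subtraction:
L_src = 10·log₁₀(10^(50.4/10) − 10^(48.5/10)) = 10·log₁₀(38850) = 45.9 dB SPL.

45.9 dB SPL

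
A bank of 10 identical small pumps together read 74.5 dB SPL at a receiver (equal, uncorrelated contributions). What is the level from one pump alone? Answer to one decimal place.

64.5 dB SPL

10 equal incoherent sources add 10·log₁₀(10) = 10.00 dB over one source.
L_one = 74.5 − 10.00 = 64.5 dB SPL.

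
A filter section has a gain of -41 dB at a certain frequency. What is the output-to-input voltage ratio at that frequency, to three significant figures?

Voltage ratio = 10^(dB/20).
10^(-41/20) = 10^(-2.050) = 0.00891.

0.00891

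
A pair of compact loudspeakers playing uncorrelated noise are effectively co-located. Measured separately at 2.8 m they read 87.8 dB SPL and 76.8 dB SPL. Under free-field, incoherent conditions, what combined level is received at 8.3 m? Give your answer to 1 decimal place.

Combined at 2.8 m: 10·log₁₀(10^(87.8/10)+10^(76.8/10)) = 88.13 dB SPL.
Then apply −20·log₁₀(8.3/2.8) = -9.44 dB → 78.7 dB SPL.

78.7 dB SPL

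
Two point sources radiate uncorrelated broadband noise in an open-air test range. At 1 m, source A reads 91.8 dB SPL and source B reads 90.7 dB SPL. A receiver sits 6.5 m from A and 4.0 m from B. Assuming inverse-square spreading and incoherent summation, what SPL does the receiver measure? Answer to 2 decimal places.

80.38 dB SPL

At the listener: L_A = 91.8 − 20·log₁₀(6.5) = 75.542 dB; L_B = 90.7 − 20·log₁₀(4.0) = 78.659 dB.
Combined: 10·log₁₀(10^(75.542/10)+10^(78.659/10)) = 80.38 dB SPL.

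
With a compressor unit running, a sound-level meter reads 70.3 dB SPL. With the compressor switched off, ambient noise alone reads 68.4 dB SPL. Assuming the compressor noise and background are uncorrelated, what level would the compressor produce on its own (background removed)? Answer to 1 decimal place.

Remove the background by subtracting linear intensities:
L_src = 10·log₁₀(10^(70.3/10) − 10^(68.4/10)) = 10·log₁₀(3797000) = 65.8 dB SPL.

65.8 dB SPL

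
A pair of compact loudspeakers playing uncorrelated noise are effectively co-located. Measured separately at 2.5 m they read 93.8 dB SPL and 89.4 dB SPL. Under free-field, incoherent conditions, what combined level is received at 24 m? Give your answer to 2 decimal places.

Combined at 2.5 m: 10·log₁₀(10^(93.8/10)+10^(89.4/10)) = 95.145 dB SPL.
Then apply −20·log₁₀(24/2.5) = -19.645 dB → 75.50 dB SPL.

75.50 dB SPL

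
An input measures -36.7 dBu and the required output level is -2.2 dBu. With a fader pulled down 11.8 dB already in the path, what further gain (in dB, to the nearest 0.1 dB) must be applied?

46.3 dB

The required make-up gain is the shortfall in the dB sum.
G = -2.2 − (-36.7) + 11.8 = 46.3 dB.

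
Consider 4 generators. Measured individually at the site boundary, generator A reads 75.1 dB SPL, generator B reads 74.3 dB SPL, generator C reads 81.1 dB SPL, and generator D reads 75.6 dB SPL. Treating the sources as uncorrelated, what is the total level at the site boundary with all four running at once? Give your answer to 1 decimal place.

Uncorrelated sources add in intensity (power), not in dB.
L_total = 10·log₁₀(10^(75.1/10) + 10^(74.3/10) + 10^(81.1/10) + 10^(75.6/10)) = 10·log₁₀(224400000) = 83.5 dB SPL.

83.5 dB SPL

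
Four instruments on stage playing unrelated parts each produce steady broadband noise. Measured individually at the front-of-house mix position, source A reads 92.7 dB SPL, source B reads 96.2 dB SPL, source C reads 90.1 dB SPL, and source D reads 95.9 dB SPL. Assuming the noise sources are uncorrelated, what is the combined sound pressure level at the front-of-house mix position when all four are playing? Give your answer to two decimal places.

100.39 dB SPL

Incoherent sources sum as intensities:
L_total = 10·log₁₀(10^(92.7/10) + 10^(96.2/10) + 10^(90.1/10) + 10^(95.9/10)) = 10·log₁₀(10945000000) = 100.39 dB SPL.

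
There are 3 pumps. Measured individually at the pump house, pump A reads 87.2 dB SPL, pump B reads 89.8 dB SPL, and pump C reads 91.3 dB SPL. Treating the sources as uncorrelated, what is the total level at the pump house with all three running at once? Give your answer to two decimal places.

Uncorrelated sources add in intensity (power), not in dB.
L_total = 10·log₁₀(10^(87.2/10) + 10^(89.8/10) + 10^(91.3/10)) = 10·log₁₀(2829000000) = 94.52 dB SPL.

94.52 dB SPL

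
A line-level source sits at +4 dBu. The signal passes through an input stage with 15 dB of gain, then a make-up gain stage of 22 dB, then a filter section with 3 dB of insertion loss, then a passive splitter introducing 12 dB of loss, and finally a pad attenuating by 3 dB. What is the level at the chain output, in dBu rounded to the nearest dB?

Cascaded gains and losses add directly in dB.
+4 + 15 + 22 − 3 − 12 − 3 = +23 dBu.

+23 dBu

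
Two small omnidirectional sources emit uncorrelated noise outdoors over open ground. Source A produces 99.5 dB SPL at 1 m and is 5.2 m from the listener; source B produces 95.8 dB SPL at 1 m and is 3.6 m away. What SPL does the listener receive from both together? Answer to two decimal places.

87.94 dB SPL

At the listener: L_A = 99.5 − 20·log₁₀(5.2) = 85.180 dB; L_B = 95.8 − 20·log₁₀(3.6) = 84.674 dB.
Combined: 10·log₁₀(10^(85.180/10)+10^(84.674/10)) = 87.94 dB SPL.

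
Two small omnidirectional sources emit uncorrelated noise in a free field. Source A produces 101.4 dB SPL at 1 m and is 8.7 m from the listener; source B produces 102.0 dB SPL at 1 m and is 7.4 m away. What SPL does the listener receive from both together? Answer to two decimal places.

86.74 dB SPL

At the listener: L_A = 101.4 − 20·log₁₀(8.7) = 82.610 dB; L_B = 102.0 − 20·log₁₀(7.4) = 84.615 dB.
Combined: 10·log₁₀(10^(82.610/10)+10^(84.615/10)) = 86.74 dB SPL.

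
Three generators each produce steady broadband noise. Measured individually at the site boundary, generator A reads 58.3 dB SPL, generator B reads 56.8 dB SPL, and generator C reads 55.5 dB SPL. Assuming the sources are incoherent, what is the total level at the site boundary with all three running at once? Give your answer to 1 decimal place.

Add the sources as powers (linear), then convert back to dB:
L_total = 10·log₁₀(10^(58.3/10) + 10^(56.8/10) + 10^(55.5/10)) = 10·log₁₀(1510000) = 61.8 dB SPL.

61.8 dB SPL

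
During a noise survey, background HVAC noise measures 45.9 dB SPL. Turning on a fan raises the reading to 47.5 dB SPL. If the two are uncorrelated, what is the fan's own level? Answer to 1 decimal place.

Remove the background by subtracting linear intensities:
L_src = 10·log₁₀(10^(47.5/10) − 10^(45.9/10)) = 10·log₁₀(17330) = 42.4 dB SPL.

42.4 dB SPL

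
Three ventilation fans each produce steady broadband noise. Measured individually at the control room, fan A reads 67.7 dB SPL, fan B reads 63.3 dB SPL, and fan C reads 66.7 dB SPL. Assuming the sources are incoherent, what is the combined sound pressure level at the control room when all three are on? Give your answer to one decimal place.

71.0 dB SPL

Uncorrelated sources add in intensity (power), not in dB.
L_total = 10·log₁₀(10^(67.7/10) + 10^(63.3/10) + 10^(66.7/10)) = 10·log₁₀(12700000) = 71.0 dB SPL.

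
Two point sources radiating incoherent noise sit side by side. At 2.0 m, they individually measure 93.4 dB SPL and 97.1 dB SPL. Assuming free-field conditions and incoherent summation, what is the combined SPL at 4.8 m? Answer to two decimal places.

91.04 dB SPL

Combined at 2.0 m: 10·log₁₀(10^(93.4/10)+10^(97.1/10)) = 98.643 dB SPL.
Then apply −20·log₁₀(4.8/2.0) = -7.604 dB → 91.04 dB SPL.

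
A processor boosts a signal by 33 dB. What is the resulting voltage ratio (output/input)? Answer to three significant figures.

44.7

Voltage ratio = 10^(dB/20).
10^(33/20) = 10^(1.650) = 44.7.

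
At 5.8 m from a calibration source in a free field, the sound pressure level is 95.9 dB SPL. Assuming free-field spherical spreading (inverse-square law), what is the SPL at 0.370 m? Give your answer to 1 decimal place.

For a point source in a free field, ΔL = −20·log₁₀(d₂/d₁).
ΔL = −20·log₁₀(0.370/5.8) = 23.90 dB, so L₂ = 95.9 + (23.90) = 119.8 dB SPL.

119.8 dB SPL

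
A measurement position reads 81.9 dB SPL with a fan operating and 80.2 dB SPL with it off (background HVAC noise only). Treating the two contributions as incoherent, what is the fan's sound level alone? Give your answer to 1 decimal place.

Background correction is a power subtraction:
L_src = 10·log₁₀(10^(81.9/10) − 10^(80.2/10)) = 10·log₁₀(50170000) = 77.0 dB SPL.

77.0 dB SPL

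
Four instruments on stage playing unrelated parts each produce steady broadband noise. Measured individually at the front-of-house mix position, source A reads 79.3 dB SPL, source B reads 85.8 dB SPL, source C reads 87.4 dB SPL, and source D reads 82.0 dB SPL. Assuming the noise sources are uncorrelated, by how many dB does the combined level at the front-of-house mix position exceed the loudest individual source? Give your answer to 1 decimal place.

Uncorrelated sources add in intensity (power), not in dB.
L_total = 10·log₁₀(10^(79.3/10) + 10^(85.8/10) + 10^(87.4/10) + 10^(82.0/10)) = 90.69 dB SPL.
Excess over the loudest (87.4 dB): 90.69 − 87.4 = 3.3 dB.

3.3 dB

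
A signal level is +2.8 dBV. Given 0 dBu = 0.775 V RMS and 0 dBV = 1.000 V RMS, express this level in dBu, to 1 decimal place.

+5.0 dBu

The offset between the scales is 20·log₁₀(0.775/1.000) = −2.214 dB.
So dBu = +2.8 + 2.214 = +5.0 dBu.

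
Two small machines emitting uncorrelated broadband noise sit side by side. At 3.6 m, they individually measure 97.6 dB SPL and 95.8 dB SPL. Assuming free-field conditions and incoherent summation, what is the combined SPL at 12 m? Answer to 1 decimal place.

89.3 dB SPL

Combined at 3.6 m: 10·log₁₀(10^(97.6/10)+10^(95.8/10)) = 99.80 dB SPL.
Then apply −20·log₁₀(12/3.6) = -10.46 dB → 89.3 dB SPL.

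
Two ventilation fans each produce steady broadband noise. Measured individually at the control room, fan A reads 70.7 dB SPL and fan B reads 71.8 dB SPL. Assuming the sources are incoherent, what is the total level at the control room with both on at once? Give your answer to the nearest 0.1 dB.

Uncorrelated sources add in intensity (power), not in dB.
L_total = 10·log₁₀(10^(70.7/10) + 10^(71.8/10)) = 10·log₁₀(26880000) = 74.3 dB SPL.

74.3 dB SPL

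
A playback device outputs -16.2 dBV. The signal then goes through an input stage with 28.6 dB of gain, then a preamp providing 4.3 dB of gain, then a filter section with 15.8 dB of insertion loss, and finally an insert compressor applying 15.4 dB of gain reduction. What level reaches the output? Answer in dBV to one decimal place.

-14.5 dBV

Gain stages sum in dB:
-16.2 + 28.6 + 4.3 − 15.8 − 15.4 = -14.5 dBV.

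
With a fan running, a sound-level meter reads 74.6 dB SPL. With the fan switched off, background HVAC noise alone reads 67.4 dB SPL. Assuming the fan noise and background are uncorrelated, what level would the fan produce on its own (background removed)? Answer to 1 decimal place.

73.7 dB SPL

Remove the background by subtracting linear intensities:
L_src = 10·log₁₀(10^(74.6/10) − 10^(67.4/10)) = 10·log₁₀(23340000) = 73.7 dB SPL.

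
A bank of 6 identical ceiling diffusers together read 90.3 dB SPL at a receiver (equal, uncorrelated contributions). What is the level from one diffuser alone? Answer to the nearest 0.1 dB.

6 equal incoherent sources add 10·log₁₀(6) = 7.78 dB over one source.
L_one = 90.3 − 7.78 = 82.5 dB SPL.

82.5 dB SPL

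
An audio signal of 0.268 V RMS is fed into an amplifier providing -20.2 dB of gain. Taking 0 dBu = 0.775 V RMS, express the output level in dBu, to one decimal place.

Input level: 20·log₁₀(0.268/0.775) = -9.22 dBu.
Output: -9.22 − 20.2 = -29.4 dBu.

-29.4 dBu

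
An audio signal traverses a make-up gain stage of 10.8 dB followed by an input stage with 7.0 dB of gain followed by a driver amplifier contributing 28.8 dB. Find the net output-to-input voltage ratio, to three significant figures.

Net gain = 10.8 + 7.0 + 28.8 = 46.6 dB.
Voltage ratio = 10^(46.6/20) = 214.

214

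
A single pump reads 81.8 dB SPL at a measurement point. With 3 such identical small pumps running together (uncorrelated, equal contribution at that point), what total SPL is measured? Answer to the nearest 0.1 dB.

3 equal incoherent sources raise the level by 10·log₁₀(3) = 4.77 dB.
L_total = 81.8 + 4.77 = 86.6 dB SPL.

86.6 dB SPL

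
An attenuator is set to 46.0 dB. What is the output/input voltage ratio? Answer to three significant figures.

Voltage ratio = 10^(dB/20).
10^(-46.0/20) = 10^(-2.300) = 0.00501.

0.00501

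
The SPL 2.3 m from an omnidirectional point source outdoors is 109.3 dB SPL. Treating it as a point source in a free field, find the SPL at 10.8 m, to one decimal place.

For a point source in a free field, ΔL = −20·log₁₀(d₂/d₁).
ΔL = −20·log₁₀(10.8/2.3) = -13.43 dB, so L₂ = 109.3 + (-13.43) = 95.9 dB SPL.

95.9 dB SPL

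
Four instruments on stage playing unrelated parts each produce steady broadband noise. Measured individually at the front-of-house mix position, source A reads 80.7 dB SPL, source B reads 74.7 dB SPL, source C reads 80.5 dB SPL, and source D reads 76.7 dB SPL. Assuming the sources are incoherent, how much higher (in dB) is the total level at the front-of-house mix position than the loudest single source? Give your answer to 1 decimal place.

Incoherent sources sum as intensities:
L_total = 10·log₁₀(10^(80.7/10) + 10^(74.7/10) + 10^(80.5/10) + 10^(76.7/10)) = 84.86 dB SPL.
Excess over the loudest (80.7 dB): 84.86 − 80.7 = 4.2 dB.

4.2 dB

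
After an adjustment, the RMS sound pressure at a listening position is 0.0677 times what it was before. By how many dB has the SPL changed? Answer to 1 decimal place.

Sound pressure is an amplitude quantity: ΔL = 20·log₁₀(p₂/p₁).
20·log₁₀(0.0677) = -23.4 dB.

-23.4 dB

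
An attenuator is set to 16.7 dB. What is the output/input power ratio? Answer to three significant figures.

Power ratio = 10^(dB/10).
10^(-16.7/10) = 10^(-1.670) = 0.0214.

0.0214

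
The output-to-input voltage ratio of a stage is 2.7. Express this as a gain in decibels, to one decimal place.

Voltage is an amplitude quantity, so gain = 20·log₁₀(V_out/V_in).
20·log₁₀(2.7) = 8.6 dB.

8.6 dB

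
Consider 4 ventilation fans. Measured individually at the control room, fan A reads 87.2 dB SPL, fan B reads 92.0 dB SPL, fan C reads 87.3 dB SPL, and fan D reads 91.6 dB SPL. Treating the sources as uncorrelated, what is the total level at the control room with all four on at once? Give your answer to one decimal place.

Add the sources as powers (linear), then convert back to dB:
L_total = 10·log₁₀(10^(87.2/10) + 10^(92.0/10) + 10^(87.3/10) + 10^(91.6/10)) = 10·log₁₀(4092000000) = 96.1 dB SPL.

96.1 dB SPL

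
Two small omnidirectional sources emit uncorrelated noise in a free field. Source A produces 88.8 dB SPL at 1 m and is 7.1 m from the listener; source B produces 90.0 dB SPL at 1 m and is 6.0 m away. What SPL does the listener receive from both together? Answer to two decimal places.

At the listener: L_A = 88.8 − 20·log₁₀(7.1) = 71.775 dB; L_B = 90.0 − 20·log₁₀(6.0) = 74.437 dB.
Combined: 10·log₁₀(10^(71.775/10)+10^(74.437/10)) = 76.32 dB SPL.

76.32 dB SPL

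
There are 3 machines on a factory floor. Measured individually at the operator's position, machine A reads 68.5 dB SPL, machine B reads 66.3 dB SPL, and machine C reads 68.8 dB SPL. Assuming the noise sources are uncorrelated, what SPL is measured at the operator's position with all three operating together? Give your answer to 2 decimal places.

72.77 dB SPL

Uncorrelated sources add in intensity (power), not in dB.
L_total = 10·log₁₀(10^(68.5/10) + 10^(66.3/10) + 10^(68.8/10)) = 10·log₁₀(18930000) = 72.77 dB SPL.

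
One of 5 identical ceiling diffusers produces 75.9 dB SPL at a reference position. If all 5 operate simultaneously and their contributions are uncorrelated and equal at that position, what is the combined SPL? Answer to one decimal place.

82.9 dB SPL

5 equal incoherent sources raise the level by 10·log₁₀(5) = 6.99 dB.
L_total = 75.9 + 6.99 = 82.9 dB SPL.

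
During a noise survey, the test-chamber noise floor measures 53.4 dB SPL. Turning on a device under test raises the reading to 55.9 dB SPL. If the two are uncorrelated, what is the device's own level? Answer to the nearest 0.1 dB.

52.3 dB SPL

Remove the background by subtracting linear intensities:
L_src = 10·log₁₀(10^(55.9/10) − 10^(53.4/10)) = 10·log₁₀(170300) = 52.3 dB SPL.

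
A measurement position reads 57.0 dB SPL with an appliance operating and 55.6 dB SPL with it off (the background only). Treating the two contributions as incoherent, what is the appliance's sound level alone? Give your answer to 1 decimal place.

51.4 dB SPL

Background correction is a power subtraction:
L_src = 10·log₁₀(10^(57.0/10) − 10^(55.6/10)) = 10·log₁₀(138100) = 51.4 dB SPL.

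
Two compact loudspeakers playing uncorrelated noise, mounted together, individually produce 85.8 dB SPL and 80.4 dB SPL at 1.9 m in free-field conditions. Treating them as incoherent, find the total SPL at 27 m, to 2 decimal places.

Combined at 1.9 m: 10·log₁₀(10^(85.8/10)+10^(80.4/10)) = 86.901 dB SPL.
Then apply −20·log₁₀(27/1.9) = -23.052 dB → 63.85 dB SPL.

63.85 dB SPL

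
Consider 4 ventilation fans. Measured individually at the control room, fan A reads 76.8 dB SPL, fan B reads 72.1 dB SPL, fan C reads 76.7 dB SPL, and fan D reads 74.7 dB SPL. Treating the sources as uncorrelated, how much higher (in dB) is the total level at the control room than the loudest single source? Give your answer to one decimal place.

Incoherent sources sum as intensities:
L_total = 10·log₁₀(10^(76.8/10) + 10^(72.1/10) + 10^(76.7/10) + 10^(74.7/10)) = 81.47 dB SPL.
Excess over the loudest (76.8 dB): 81.47 − 76.8 = 4.7 dB.

4.7 dB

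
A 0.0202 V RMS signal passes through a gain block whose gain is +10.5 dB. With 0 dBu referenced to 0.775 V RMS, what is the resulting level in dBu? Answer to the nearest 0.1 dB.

-21.2 dBu

Input level: 20·log₁₀(0.0202/0.775) = -31.68 dBu.
Output: -31.68 + 10.5 = -21.2 dBu.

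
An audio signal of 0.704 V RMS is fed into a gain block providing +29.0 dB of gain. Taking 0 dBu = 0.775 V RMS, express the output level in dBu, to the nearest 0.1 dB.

+28.2 dBu

Input level: 20·log₁₀(0.704/0.775) = -0.83 dBu.
Output: -0.83 + 29.0 = +28.2 dBu.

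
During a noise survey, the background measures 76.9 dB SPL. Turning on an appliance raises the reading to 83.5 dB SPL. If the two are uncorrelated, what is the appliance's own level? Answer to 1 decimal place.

82.4 dB SPL

Background correction is a power subtraction:
L_src = 10·log₁₀(10^(83.5/10) − 10^(76.9/10)) = 10·log₁₀(174900000) = 82.4 dB SPL.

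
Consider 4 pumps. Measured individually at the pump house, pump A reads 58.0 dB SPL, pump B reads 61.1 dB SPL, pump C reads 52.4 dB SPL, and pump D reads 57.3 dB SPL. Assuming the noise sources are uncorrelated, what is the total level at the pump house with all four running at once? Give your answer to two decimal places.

Incoherent sources sum as intensities:
L_total = 10·log₁₀(10^(58.0/10) + 10^(61.1/10) + 10^(52.4/10) + 10^(57.3/10)) = 10·log₁₀(2630000) = 64.20 dB SPL.

64.20 dB SPL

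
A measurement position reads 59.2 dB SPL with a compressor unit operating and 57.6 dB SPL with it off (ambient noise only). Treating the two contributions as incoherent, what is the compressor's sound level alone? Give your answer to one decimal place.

Background correction is a power subtraction:
L_src = 10·log₁₀(10^(59.2/10) − 10^(57.6/10)) = 10·log₁₀(256300) = 54.1 dB SPL.

54.1 dB SPL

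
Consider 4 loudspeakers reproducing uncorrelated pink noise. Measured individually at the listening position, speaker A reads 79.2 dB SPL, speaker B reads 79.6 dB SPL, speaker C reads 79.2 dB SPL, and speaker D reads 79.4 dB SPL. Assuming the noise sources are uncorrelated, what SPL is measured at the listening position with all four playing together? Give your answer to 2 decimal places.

Add the sources as powers (linear), then convert back to dB:
L_total = 10·log₁₀(10^(79.2/10) + 10^(79.6/10) + 10^(79.2/10) + 10^(79.4/10)) = 10·log₁₀(344700000) = 85.37 dB SPL.

85.37 dB SPL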